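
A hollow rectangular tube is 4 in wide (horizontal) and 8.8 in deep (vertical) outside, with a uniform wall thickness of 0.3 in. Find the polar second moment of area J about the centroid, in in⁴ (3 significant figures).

Treat the section as a set of non-overlapping primitives; coordinates are from the bounding-box lower-left.
Outer rectangle: 4 × 8.8, A = 35.2 in², y = 4.4 in, Ī = 227.16 in⁴.
Inner void (subtracted): 3.4 × 8.2, A = 27.88 in², y = 4.4 in, Ī = 156.22 in⁴.
By symmetry the centroid is at mid-height, ȳ = 4.4 in.
All pieces are centred on the centroidal x-axis, so I = ΣĪ (holes subtracted) = 70.936 in⁴.
Repeating about the centroidal y-axis gives I_y = 20.076 in⁴.
Polar second moment: J = I_x + I_y = 91.012 in⁴.

J ≈ 91.0 in⁴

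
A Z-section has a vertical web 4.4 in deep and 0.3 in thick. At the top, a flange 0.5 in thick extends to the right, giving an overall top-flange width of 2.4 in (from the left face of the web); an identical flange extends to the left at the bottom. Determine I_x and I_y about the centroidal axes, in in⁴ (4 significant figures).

Treat the section as a set of non-overlapping primitives; coordinates are from the bounding-box lower-left.
Web: 0.3 × 4.4, A = 1.32 in², y = 2.2 in, Ī = 2.1296 in⁴.
Top flange (beyond web): 2.1 × 0.5, A = 1.05 in², y = 4.15 in, Ī = 0.021875 in⁴.
Bottom flange (beyond web): 2.1 × 0.5, A = 1.05 in², y = 0.25 in, Ī = 0.021875 in⁴.
Centroid: ȳ = ΣA·y / ΣA = 2.2 in.
Transfer each piece to the centroidal x-axis using Ī + A·d² with d = y − 2.2:
  web: d = 0 in → contributes +2.1296 in⁴
  top flange (beyond web): d = 1.95 in → contributes +4.0145 in⁴
  bottom flange (beyond web): d = -1.95 in → contributes +4.0145 in⁴
Total I = 10.1586 in⁴.
For the y-axis: x̄ = 2.25 in.
Repeating about the centroidal y-axis gives I_y = 3.80565 in⁴.

I_x ≈ 10.16 in⁴, I_y ≈ 3.806 in⁴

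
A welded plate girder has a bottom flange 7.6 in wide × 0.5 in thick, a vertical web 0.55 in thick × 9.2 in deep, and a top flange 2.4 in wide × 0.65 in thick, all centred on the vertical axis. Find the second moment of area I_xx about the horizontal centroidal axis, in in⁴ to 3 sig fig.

I_xx ≈ 152 in⁴

Split into non-overlapping primitives; take the origin at the lower-left of the bounding box.
Bottom plate: 7.6 × 0.5, A = 3.8 in², y = 0.25 in, Ī = 0.079167 in⁴.
Web plate: 0.55 × 9.2, A = 5.06 in², y = 5.1 in, Ī = 35.69 in⁴.
Top plate: 2.4 × 0.65, A = 1.56 in², y = 10.025 in, Ī = 0.054925 in⁴.
Centroid: ȳ = ΣA·y / ΣA = 4.0686 in.
Transfer each piece to the horizontal centroidal axis using Ī + A·d² with d = y − 4.0686:
  bottom plate: d = -3.8186 in → contributes +55.49 in⁴
  web plate: d = 1.0314 in → contributes +41.072 in⁴
  top plate: d = 5.9564 in → contributes +55.401 in⁴
Total I = 151.96 in⁴.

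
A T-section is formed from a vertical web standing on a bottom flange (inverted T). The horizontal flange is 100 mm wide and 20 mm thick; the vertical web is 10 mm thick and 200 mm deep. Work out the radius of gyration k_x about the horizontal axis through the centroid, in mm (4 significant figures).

Decompose the section into non-overlapping parts with the origin at the bottom-left of its bounding rectangle.
Flange: 100 × 20, A = 2 000 mm², y = 10 mm, Ī = 66666.7 mm⁴.
Web: 10 × 200, A = 2 000 mm², y = 120 mm, Ī = 6 666 667 mm⁴.
Centroid: ȳ = ΣA·y / ΣA = 65 mm.
Transfer each piece to the horizontal axis through the centroid using Ī + A·d² with d = y − 65:
  flange: d = -55 mm → contributes +6 116 667 mm⁴
  web: d = 55 mm → contributes +12 716 667 mm⁴
Total I = 18 833 333 mm⁴.
Radius of gyration: k = √(I/A) = √(18 833 333 / 4 000) = 68.6173 mm.

k_x ≈ 68.62 mm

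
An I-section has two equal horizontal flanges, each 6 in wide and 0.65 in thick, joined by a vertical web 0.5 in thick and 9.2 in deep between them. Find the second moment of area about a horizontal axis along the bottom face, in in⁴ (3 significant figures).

Break the section into simple shapes (no overlaps), measuring from the bottom-left corner of the bounding box.
Bottom flange: 6 × 0.65, A = 3.9 in², y = 0.325 in, Ī = 0.13731 in⁴.
Web: 0.5 × 9.2, A = 4.6 in², y = 5.25 in, Ī = 32.445 in⁴.
Top flange: 6 × 0.65, A = 3.9 in², y = 10.175 in, Ī = 0.13731 in⁴.
Transfer each piece to the base of the section using Ī + A·d² with d = y − 0:
  bottom flange: d = 0.325 in → contributes +0.54925 in⁴
  web: d = 5.25 in → contributes +159.23 in⁴
  top flange: d = 10.175 in → contributes +403.91 in⁴
Total I = 563.69 in⁴.

I_base ≈ 564 in⁴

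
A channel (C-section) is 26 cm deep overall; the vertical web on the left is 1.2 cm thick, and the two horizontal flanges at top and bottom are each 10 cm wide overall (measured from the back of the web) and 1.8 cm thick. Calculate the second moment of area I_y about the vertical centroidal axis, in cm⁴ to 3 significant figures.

I_y ≈ 601 cm⁴

Break the section into simple shapes (no overlaps), measuring from the bottom-left corner of the bounding box.
Web: 1.2 × 26, A = 31.2 cm², x = 0.6 cm, Ī = 3.744 cm⁴.
Top flange (beyond web): 8.8 × 1.8, A = 15.84 cm², x = 5.6 cm, Ī = 102.22 cm⁴.
Bottom flange (beyond web): 8.8 × 1.8, A = 15.84 cm², x = 5.6 cm, Ī = 102.22 cm⁴.
Centroid: x̄ = ΣA·x / ΣA = 3.1191 cm.
Transfer each piece to the vertical centroidal axis using Ī + A·d² with d = x − 3.1191:
  web: d = -2.5191 cm → contributes +201.73 cm⁴
  top flange (beyond web): d = 2.4809 cm → contributes +199.72 cm⁴
  bottom flange (beyond web): d = 2.4809 cm → contributes +199.72 cm⁴
Total I = 601.16 cm⁴.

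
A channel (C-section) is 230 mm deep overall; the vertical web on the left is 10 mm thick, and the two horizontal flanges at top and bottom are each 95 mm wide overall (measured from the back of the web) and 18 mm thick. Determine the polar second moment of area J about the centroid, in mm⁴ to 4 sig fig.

J ≈ 4.943 × 10⁷ mm⁴

Break the section into simple shapes (no overlaps), measuring from the bottom-left corner of the bounding box.
Web: 10 × 230, A = 2 300 mm², y = 115 mm, Ī = 10 139 167 mm⁴.
Top flange (beyond web): 85 × 18, A = 1 530 mm², y = 221 mm, Ī = 41 310 mm⁴.
Bottom flange (beyond web): 85 × 18, A = 1 530 mm², y = 9 mm, Ī = 41 310 mm⁴.
By symmetry the centroid is at mid-height, ȳ = 115 mm.
Transfer each piece to the centroidal x-axis using Ī + A·d² with d = y − 115:
  web: d = 0 mm → contributes +10 139 167 mm⁴
  top flange (beyond web): d = 106 mm → contributes +17 232 390 mm⁴
  bottom flange (beyond web): d = -106 mm → contributes +17 232 390 mm⁴
Total I = 44 603 947 mm⁴.
For the y-axis: x̄ = 32.1175 mm.
Repeating about the centroidal y-axis gives I_y = 4 824 133 mm⁴.
Polar second moment: J = I_x + I_y = 49 428 079 mm⁴.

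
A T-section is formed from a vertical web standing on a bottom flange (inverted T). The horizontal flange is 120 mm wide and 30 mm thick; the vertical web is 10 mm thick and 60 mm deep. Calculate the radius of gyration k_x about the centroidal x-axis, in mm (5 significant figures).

k_x ≈ 18.844 mm

Treat the section as a set of non-overlapping primitives; coordinates are from the bounding-box lower-left.
Flange: 120 × 30, A = 3 600 mm², y = 15 mm, Ī = 270 000 mm⁴.
Web: 10 × 60, A = 600 mm², y = 60 mm, Ī = 180 000 mm⁴.
Centroid: ȳ = ΣA·y / ΣA = 21.42857 mm.
Transfer each piece to the centroidal x-axis using Ī + A·d² with d = y − 21.42857:
  flange: d = -6.428571 mm → contributes +418775.5 mm⁴
  web: d = 38.57143 mm → contributes +1 072 653 mm⁴
Total I = 1 491 429 mm⁴.
Radius of gyration: k = √(I/A) = √(1 491 429 / 4 200) = 18.84415 mm.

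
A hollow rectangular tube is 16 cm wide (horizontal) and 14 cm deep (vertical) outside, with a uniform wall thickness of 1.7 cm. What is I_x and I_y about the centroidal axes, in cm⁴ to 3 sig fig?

I_x ≈ 2410 cm⁴, I_y ≈ 3010 cm⁴

Decompose the section into non-overlapping parts with the origin at the bottom-left of its bounding rectangle.
Outer rectangle: 16 × 14, A = 224 cm², y = 7 cm, Ī = 3658.7 cm⁴.
Inner void (subtracted): 12.6 × 10.6, A = 133.56 cm², y = 7 cm, Ī = 1250.6 cm⁴.
By symmetry the centroid is at mid-height, ȳ = 7 cm.
All pieces are centred on the centroidal x-axis, so I = ΣĪ (holes subtracted) = 2408.1 cm⁴.
Repeating about the centroidal y-axis gives I_y = 3011.7 cm⁴.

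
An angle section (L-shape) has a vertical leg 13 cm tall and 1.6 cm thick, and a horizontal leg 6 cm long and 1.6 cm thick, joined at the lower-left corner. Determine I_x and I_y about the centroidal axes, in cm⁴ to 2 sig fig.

I_x ≈ 470 cm⁴, I_y ≈ 63 cm⁴

Break the section into simple shapes (no overlaps), measuring from the bottom-left corner of the bounding box.
Vertical leg: 1.6 × 13, A = 20.8 cm², y = 6.5 cm, Ī = 292.9 cm⁴.
Horizontal leg (remainder): 4.4 × 1.6, A = 7.04 cm², y = 0.8 cm, Ī = 1.502 cm⁴.
Centroid: ȳ = ΣA·y / ΣA = 5.059 cm.
Transfer each piece to the centroidal x-axis using Ī + A·d² with d = y − 5.059:
  vertical leg: d = 1.441 cm → contributes +336.1 cm⁴
  horizontal leg (remainder): d = -4.259 cm → contributes +129.2 cm⁴
Total I = 465.3 cm⁴.
For the y-axis: x̄ = 1.559 cm.
Repeating about the centroidal y-axis gives I_y = 63.13 cm⁴.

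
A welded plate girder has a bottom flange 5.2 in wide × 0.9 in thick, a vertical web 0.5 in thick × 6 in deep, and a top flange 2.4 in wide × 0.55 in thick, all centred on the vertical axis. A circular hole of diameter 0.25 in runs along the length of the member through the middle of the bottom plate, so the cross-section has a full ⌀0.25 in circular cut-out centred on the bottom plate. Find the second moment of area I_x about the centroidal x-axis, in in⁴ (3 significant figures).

I_x ≈ 63.5 in⁴

Break the section into simple shapes (no overlaps), measuring from the bottom-left corner of the bounding box.
Bottom plate: 5.2 × 0.9, A = 4.68 in², y = 0.45 in, Ī = 0.3159 in⁴.
Web plate: 0.5 × 6, A = 3 in², y = 3.9 in, Ī = 9 in⁴.
Top plate: 2.4 × 0.55, A = 1.32 in², y = 7.175 in, Ī = 0.033275 in⁴.
Hole (subtracted): ⌀0.25, A = 0.049087 in², y = 0.45 in, Ī = 0.00019175 in⁴.
Centroid: ȳ = ΣA·y / ΣA = 2.598 in.
Transfer each piece to the centroidal x-axis using Ī + A·d² with d = y − 2.598:
  bottom plate: d = -2.148 in → contributes +21.91 in⁴
  web plate: d = 1.302 in → contributes +14.085 in⁴
  top plate: d = 4.577 in → contributes +27.685 in⁴
  hole: d = -2.148 in → contributes −0.22669 in⁴
Total I = 63.454 in⁴.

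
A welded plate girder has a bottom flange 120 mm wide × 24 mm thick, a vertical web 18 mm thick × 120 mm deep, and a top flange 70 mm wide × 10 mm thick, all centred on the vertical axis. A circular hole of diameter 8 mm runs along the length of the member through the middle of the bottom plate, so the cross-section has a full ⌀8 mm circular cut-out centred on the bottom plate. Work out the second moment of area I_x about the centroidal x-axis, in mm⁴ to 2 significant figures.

Decompose the section into non-overlapping parts with the origin at the bottom-left of its bounding rectangle.
Bottom plate: 120 × 24, A = 2 880 mm², y = 12 mm, Ī = 138 240 mm⁴.
Web plate: 18 × 120, A = 2 160 mm², y = 84 mm, Ī = 2 592 000 mm⁴.
Top plate: 70 × 10, A = 700 mm², y = 149 mm, Ī = 5 833 mm⁴.
Hole (subtracted): ⌀8, A = 50.27 mm², y = 12 mm, Ī = 201.1 mm⁴.
Centroid: ȳ = ΣA·y / ΣA = 56.19 mm.
Transfer each piece to the centroidal x-axis using Ī + A·d² with d = y − 56.19:
  bottom plate: d = -44.19 mm → contributes +5 761 758 mm⁴
  web plate: d = 27.81 mm → contributes +4 262 733 mm⁴
  top plate: d = 92.81 mm → contributes +6 035 635 mm⁴
  hole: d = -44.19 mm → contributes −98 350 mm⁴
Total I = 15 961 776 mm⁴.

I_x ≈ 1.6 × 10⁷ mm⁴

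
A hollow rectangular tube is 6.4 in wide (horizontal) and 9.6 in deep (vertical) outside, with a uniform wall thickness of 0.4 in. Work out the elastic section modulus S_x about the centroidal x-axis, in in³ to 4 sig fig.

S_x ≈ 32.05 in³

Decompose the section into non-overlapping parts with the origin at the bottom-left of its bounding rectangle.
Outer rectangle: 6.4 × 9.6, A = 61.44 in², y = 4.8 in, Ī = 471.859 in⁴.
Inner void (subtracted): 5.6 × 8.8, A = 49.28 in², y = 4.8 in, Ī = 318.02 in⁴.
By symmetry the centroid is at mid-height, ȳ = 4.8 in.
All pieces are centred on the centroidal x-axis, so I = ΣĪ (holes subtracted) = 153.839 in⁴.
Extreme fibre distance c = 4.8 in; S = I/c = 32.0498 in³.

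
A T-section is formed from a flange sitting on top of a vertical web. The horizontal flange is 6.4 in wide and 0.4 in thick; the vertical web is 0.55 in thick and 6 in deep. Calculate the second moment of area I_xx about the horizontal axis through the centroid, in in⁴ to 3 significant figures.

Decompose the section into non-overlapping parts with the origin at the bottom-left of its bounding rectangle.
Flange: 6.4 × 0.4, A = 2.56 in², y = 6.2 in, Ī = 0.034133 in⁴.
Web: 0.55 × 6, A = 3.3 in², y = 3 in, Ī = 9.9 in⁴.
Centroid: ȳ = ΣA·y / ΣA = 4.398 in.
Transfer each piece to the horizontal axis through the centroid using Ī + A·d² with d = y − 4.398:
  flange: d = 1.802 in → contributes +8.3474 in⁴
  web: d = -1.398 in → contributes +16.349 in⁴
Total I = 24.697 in⁴.

I_xx ≈ 24.7 in⁴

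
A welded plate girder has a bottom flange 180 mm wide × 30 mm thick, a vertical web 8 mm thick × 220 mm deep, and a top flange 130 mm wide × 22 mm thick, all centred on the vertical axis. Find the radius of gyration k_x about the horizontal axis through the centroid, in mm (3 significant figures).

k_x ≈ 111 mm

Treat the section as a set of non-overlapping primitives; coordinates are from the bounding-box lower-left.
Bottom plate: 180 × 30, A = 5 400 mm², y = 15 mm, Ī = 405 000 mm⁴.
Web plate: 8 × 220, A = 1 760 mm², y = 140 mm, Ī = 7 098 667 mm⁴.
Top plate: 130 × 22, A = 2 860 mm², y = 261 mm, Ī = 115 353 mm⁴.
Centroid: ȳ = ΣA·y / ΣA = 107.17 mm.
Transfer each piece to the horizontal axis through the centroid using Ī + A·d² with d = y − 107.17:
  bottom plate: d = -92.172 mm → contributes +46 281 317 mm⁴
  web plate: d = 32.828 mm → contributes +8 995 419 mm⁴
  top plate: d = 153.83 mm → contributes +67 791 989 mm⁴
Total I = 123 068 725 mm⁴.
Radius of gyration: k = √(I/A) = √(123 068 725 / 10 020) = 110.83 mm.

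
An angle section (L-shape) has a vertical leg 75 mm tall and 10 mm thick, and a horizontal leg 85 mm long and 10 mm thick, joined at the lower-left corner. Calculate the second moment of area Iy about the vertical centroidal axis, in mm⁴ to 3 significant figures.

Iy ≈ 1.04 × 10⁶ mm⁴

Split into non-overlapping primitives; take the origin at the lower-left of the bounding box.
Vertical leg: 10 × 75, A = 750 mm², x = 5 mm, Ī = 6 250 mm⁴.
Horizontal leg (remainder): 75 × 10, A = 750 mm², x = 47.5 mm, Ī = 351 563 mm⁴.
Centroid: x̄ = ΣA·x / ΣA = 26.25 mm.
Transfer each piece to the vertical centroidal axis using Ī + A·d² with d = x − 26.25:
  vertical leg: d = -21.25 mm → contributes +344 922 mm⁴
  horizontal leg (remainder): d = 21.25 mm → contributes +690 234 mm⁴
Total I = 1 035 156 mm⁴.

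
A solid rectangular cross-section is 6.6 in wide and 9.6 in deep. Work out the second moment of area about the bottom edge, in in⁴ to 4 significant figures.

I_base ≈ 1946 in⁴

The section: 6.6 × 9.6, A = 63.36 in², y = 4.8 in, Ī = 486.605 in⁴.
Transfer it to the bottom edge using Ī + A·d² with d = y − 0:
  the section: d = 4.8 in → contributes +1946.42 in⁴
Total I = 1946.42 in⁴.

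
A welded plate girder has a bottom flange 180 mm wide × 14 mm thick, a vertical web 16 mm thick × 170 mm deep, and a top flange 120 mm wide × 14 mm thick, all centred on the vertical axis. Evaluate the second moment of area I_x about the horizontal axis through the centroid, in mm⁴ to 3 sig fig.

I_x ≈ 4.13 × 10⁷ mm⁴

Break the section into simple shapes (no overlaps), measuring from the bottom-left corner of the bounding box.
Bottom plate: 180 × 14, A = 2 520 mm², y = 7 mm, Ī = 41 160 mm⁴.
Web plate: 16 × 170, A = 2 720 mm², y = 99 mm, Ī = 6 550 667 mm⁴.
Top plate: 120 × 14, A = 1 680 mm², y = 191 mm, Ī = 27 440 mm⁴.
Centroid: ȳ = ΣA·y / ΣA = 87.832 mm.
Transfer each piece to the horizontal axis through the centroid using Ī + A·d² with d = y − 87.832:
  bottom plate: d = -80.832 mm → contributes +16 506 518 mm⁴
  web plate: d = 11.168 mm → contributes +6 889 894 mm⁴
  top plate: d = 103.17 mm → contributes +17 908 621 mm⁴
Total I = 41 305 032 mm⁴.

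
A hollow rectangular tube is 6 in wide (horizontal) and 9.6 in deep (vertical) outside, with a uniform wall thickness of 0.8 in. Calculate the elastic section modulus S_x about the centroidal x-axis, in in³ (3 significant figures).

Break the section into simple shapes (no overlaps), measuring from the bottom-left corner of the bounding box.
Outer rectangle: 6 × 9.6, A = 57.6 in², y = 4.8 in, Ī = 442.37 in⁴.
Inner void (subtracted): 4.4 × 8, A = 35.2 in², y = 4.8 in, Ī = 187.73 in⁴.
By symmetry the centroid is at mid-height, ȳ = 4.8 in.
All pieces are centred on the centroidal x-axis, so I = ΣĪ (holes subtracted) = 254.63 in⁴.
Extreme fibre distance c = 4.8 in; S = I/c = 53.049 in³.

S_x ≈ 53.0 in³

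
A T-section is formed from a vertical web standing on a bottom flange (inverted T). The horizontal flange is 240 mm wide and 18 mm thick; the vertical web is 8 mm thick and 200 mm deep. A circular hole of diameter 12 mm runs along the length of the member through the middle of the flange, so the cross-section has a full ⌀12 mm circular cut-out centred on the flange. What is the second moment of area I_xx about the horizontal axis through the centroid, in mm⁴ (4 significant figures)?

Treat the section as a set of non-overlapping primitives; coordinates are from the bounding-box lower-left.
Flange: 240 × 18, A = 4 320 mm², y = 9 mm, Ī = 116 640 mm⁴.
Web: 8 × 200, A = 1 600 mm², y = 118 mm, Ī = 5 333 333 mm⁴.
Hole (subtracted): ⌀12, A = 113.097 mm², y = 9 mm, Ī = 1017.88 mm⁴.
Centroid: ȳ = ΣA·y / ΣA = 39.0332 mm.
Transfer each piece to the horizontal axis through the centroid using Ī + A·d² with d = y − 39.0332:
  flange: d = -30.0332 mm → contributes +4 013 256 mm⁴
  web: d = 78.9668 mm → contributes +15 310 536 mm⁴
  hole: d = -30.0332 mm → contributes −103 031 mm⁴
Total I = 19 220 761 mm⁴.

I_xx ≈ 1.922 × 10⁷ mm⁴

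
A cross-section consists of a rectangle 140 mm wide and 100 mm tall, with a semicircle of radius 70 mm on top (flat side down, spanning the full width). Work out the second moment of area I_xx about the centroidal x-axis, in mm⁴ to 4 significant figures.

Treat the section as a set of non-overlapping primitives; coordinates are from the bounding-box lower-left.
Rectangular body: 140 × 100, A = 14 000 mm², y = 50 mm, Ī = 11 666 667 mm⁴.
Semicircular cap: semicircle r = 70, A = 7696.9 mm², y = 129.709 mm, Ī = 2 635 265 mm⁴.
Centroid: ȳ = ΣA·y / ΣA = 78.2765 mm.
Transfer each piece to the centroidal x-axis using Ī + A·d² with d = y − 78.2765:
  rectangular body: d = -28.2765 mm → contributes +22 860 488 mm⁴
  semicircular cap: d = 51.4325 mm → contributes +22 995 859 mm⁴
Total I = 45 856 347 mm⁴.

I_xx ≈ 4.586 × 10⁷ mm⁴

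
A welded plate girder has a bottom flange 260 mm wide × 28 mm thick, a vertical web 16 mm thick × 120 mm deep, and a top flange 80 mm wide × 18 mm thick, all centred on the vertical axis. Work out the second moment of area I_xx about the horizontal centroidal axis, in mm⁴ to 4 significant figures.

Break the section into simple shapes (no overlaps), measuring from the bottom-left corner of the bounding box.
Bottom plate: 260 × 28, A = 7 280 mm², y = 14 mm, Ī = 475 627 mm⁴.
Web plate: 16 × 120, A = 1 920 mm², y = 88 mm, Ī = 2 304 000 mm⁴.
Top plate: 80 × 18, A = 1 440 mm², y = 157 mm, Ī = 38 880 mm⁴.
Centroid: ȳ = ΣA·y / ΣA = 46.7068 mm.
Transfer each piece to the horizontal centroidal axis using Ī + A·d² with d = y − 46.7068:
  bottom plate: d = -32.7068 mm → contributes +8 263 280 mm⁴
  web plate: d = 41.2932 mm → contributes +5 577 852 mm⁴
  top plate: d = 110.293 mm → contributes +17 555 900 mm⁴
Total I = 31 397 032 mm⁴.

I_xx ≈ 3.140 × 10⁷ mm⁴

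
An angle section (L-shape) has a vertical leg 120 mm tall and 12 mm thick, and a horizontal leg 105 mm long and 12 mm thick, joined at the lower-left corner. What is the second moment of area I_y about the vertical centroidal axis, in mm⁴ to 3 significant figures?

Split into non-overlapping primitives; take the origin at the lower-left of the bounding box.
Vertical leg: 12 × 120, A = 1 440 mm², x = 6 mm, Ī = 17 280 mm⁴.
Horizontal leg (remainder): 93 × 12, A = 1 116 mm², x = 58.5 mm, Ī = 804 357 mm⁴.
Centroid: x̄ = ΣA·x / ΣA = 28.923 mm.
Transfer each piece to the vertical centroidal axis using Ī + A·d² with d = x − 28.923:
  vertical leg: d = -22.923 mm → contributes +773 917 mm⁴
  horizontal leg (remainder): d = 29.577 mm → contributes +1 780 663 mm⁴
Total I = 2 554 581 mm⁴.

I_y ≈ 2.55 × 10⁶ mm⁴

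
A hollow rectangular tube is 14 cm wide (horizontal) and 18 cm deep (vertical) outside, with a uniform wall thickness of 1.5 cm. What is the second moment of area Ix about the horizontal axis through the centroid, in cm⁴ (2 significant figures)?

Ix ≈ 3700 cm⁴

Treat the section as a set of non-overlapping primitives; coordinates are from the bounding-box lower-left.
Outer rectangle: 14 × 18, A = 252 cm², y = 9 cm, Ī = 6 804 cm⁴.
Inner void (subtracted): 11 × 15, A = 165 cm², y = 9 cm, Ī = 3 094 cm⁴.
By symmetry the centroid is at mid-height, ȳ = 9 cm.
All pieces are centred on the horizontal axis through the centroid, so I = ΣĪ (holes subtracted) = 3 710 cm⁴.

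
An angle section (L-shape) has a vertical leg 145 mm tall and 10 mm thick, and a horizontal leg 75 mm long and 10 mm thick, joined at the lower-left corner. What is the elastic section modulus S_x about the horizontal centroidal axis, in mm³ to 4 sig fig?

Decompose the section into non-overlapping parts with the origin at the bottom-left of its bounding rectangle.
Vertical leg: 10 × 145, A = 1 450 mm², y = 72.5 mm, Ī = 2 540 521 mm⁴.
Horizontal leg (remainder): 65 × 10, A = 650 mm², y = 5 mm, Ī = 5416.67 mm⁴.
Centroid: ȳ = ΣA·y / ΣA = 51.6071 mm.
Transfer each piece to the horizontal centroidal axis using Ī + A·d² with d = y − 51.6071:
  vertical leg: d = 20.8929 mm → contributes +3 173 462 mm⁴
  horizontal leg (remainder): d = -46.6071 mm → contributes +1 417 363 mm⁴
Total I = 4 590 826 mm⁴.
Extreme fibre distance c = 93.3929 mm; S = I/c = 49156.1 mm³.

S_x ≈ 4.916 × 10⁴ mm³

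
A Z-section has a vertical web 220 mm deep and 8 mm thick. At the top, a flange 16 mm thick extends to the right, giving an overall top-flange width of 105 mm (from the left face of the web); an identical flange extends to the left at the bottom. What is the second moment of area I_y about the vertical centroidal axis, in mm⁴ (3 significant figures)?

Decompose the section into non-overlapping parts with the origin at the bottom-left of its bounding rectangle.
Web: 8 × 220, A = 1 760 mm², x = 101 mm, Ī = 9386.7 mm⁴.
Top flange (beyond web): 97 × 16, A = 1 552 mm², x = 153.5 mm, Ī = 1 216 897 mm⁴.
Bottom flange (beyond web): 97 × 16, A = 1 552 mm², x = 48.5 mm, Ī = 1 216 897 mm⁴.
Centroid: x̄ = ΣA·x / ΣA = 101 mm.
Transfer each piece to the vertical centroidal axis using Ī + A·d² with d = x − 101:
  web: d = 0 mm → contributes +9386.7 mm⁴
  top flange (beyond web): d = 52.5 mm → contributes +5 494 597 mm⁴
  bottom flange (beyond web): d = -52.5 mm → contributes +5 494 597 mm⁴
Total I = 10 998 581 mm⁴.

I_y ≈ 1.10 × 10⁷ mm⁴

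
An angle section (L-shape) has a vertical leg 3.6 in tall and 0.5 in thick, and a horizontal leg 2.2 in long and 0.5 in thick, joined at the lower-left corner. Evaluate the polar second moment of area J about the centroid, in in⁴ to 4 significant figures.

Treat the section as a set of non-overlapping primitives; coordinates are from the bounding-box lower-left.
Vertical leg: 0.5 × 3.6, A = 1.8 in², y = 1.8 in, Ī = 1.944 in⁴.
Horizontal leg (remainder): 1.7 × 0.5, A = 0.85 in², y = 0.25 in, Ī = 0.0177083 in⁴.
Centroid: ȳ = ΣA·y / ΣA = 1.30283 in.
Transfer each piece to the centroidal x-axis using Ī + A·d² with d = y − 1.30283:
  vertical leg: d = 0.49717 in → contributes +2.38892 in⁴
  horizontal leg (remainder): d = -1.05283 in → contributes +0.959892 in⁴
Total I = 3.34881 in⁴.
For the y-axis: x̄ = 0.60283 in.
Repeating about the centroidal y-axis gives I_y = 0.940812 in⁴.
Polar second moment: J = I_x + I_y = 4.28962 in⁴.

J ≈ 4.290 in⁴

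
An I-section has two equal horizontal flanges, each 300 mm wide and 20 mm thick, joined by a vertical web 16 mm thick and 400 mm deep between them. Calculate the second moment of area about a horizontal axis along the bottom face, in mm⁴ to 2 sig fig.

Decompose the section into non-overlapping parts with the origin at the bottom-left of its bounding rectangle.
Bottom flange: 300 × 20, A = 6 000 mm², y = 10 mm, Ī = 200 000 mm⁴.
Web: 16 × 400, A = 6 400 mm², y = 220 mm, Ī = 85 333 333 mm⁴.
Top flange: 300 × 20, A = 6 000 mm², y = 430 mm, Ī = 200 000 mm⁴.
Transfer each piece to the bottom edge using Ī + A·d² with d = y − 0:
  bottom flange: d = 10 mm → contributes +800 000 mm⁴
  web: d = 220 mm → contributes +395 093 333 mm⁴
  top flange: d = 430 mm → contributes +1 109 600 000 mm⁴
Total I = 1 505 493 333 mm⁴.

I_base ≈ 1.5 × 10⁹ mm⁴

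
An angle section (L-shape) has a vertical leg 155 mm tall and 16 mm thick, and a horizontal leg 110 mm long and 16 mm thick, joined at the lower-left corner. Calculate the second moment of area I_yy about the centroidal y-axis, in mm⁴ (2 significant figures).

Treat the section as a set of non-overlapping primitives; coordinates are from the bounding-box lower-left.
Vertical leg: 16 × 155, A = 2 480 mm², x = 8 mm, Ī = 52 907 mm⁴.
Horizontal leg (remainder): 94 × 16, A = 1 504 mm², x = 63 mm, Ī = 1 107 445 mm⁴.
Centroid: x̄ = ΣA·x / ΣA = 28.76 mm.
Transfer each piece to the centroidal y-axis using Ī + A·d² with d = x − 28.76:
  vertical leg: d = -20.76 mm → contributes +1 122 045 mm⁴
  horizontal leg (remainder): d = 34.24 mm → contributes +2 870 387 mm⁴
Total I = 3 992 432 mm⁴.

I_yy ≈ 4.0 × 10⁶ mm⁴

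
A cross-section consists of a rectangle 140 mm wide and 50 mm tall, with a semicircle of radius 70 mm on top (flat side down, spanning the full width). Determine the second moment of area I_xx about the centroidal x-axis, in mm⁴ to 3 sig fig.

Treat the section as a set of non-overlapping primitives; coordinates are from the bounding-box lower-left.
Rectangular body: 140 × 50, A = 7 000 mm², y = 25 mm, Ī = 1 458 333 mm⁴.
Semicircular cap: semicircle r = 70, A = 7696.9 mm², y = 79.709 mm, Ī = 2 635 265 mm⁴.
Centroid: ȳ = ΣA·y / ΣA = 53.652 mm.
Transfer each piece to the centroidal x-axis using Ī + A·d² with d = y − 53.652:
  rectangular body: d = -28.652 mm → contributes +7 204 718 mm⁴
  semicircular cap: d = 26.057 mm → contributes +7 861 353 mm⁴
Total I = 15 066 071 mm⁴.

I_xx ≈ 1.51 × 10⁷ mm⁴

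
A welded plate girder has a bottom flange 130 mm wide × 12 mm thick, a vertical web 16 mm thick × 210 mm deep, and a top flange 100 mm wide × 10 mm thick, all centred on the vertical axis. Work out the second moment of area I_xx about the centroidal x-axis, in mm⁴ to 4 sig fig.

I_xx ≈ 4.302 × 10⁷ mm⁴

Treat the section as a set of non-overlapping primitives; coordinates are from the bounding-box lower-left.
Bottom plate: 130 × 12, A = 1 560 mm², y = 6 mm, Ī = 18 720 mm⁴.
Web plate: 16 × 210, A = 3 360 mm², y = 117 mm, Ī = 12 348 000 mm⁴.
Top plate: 100 × 10, A = 1 000 mm², y = 227 mm, Ī = 8333.33 mm⁴.
Centroid: ȳ = ΣA·y / ΣA = 106.331 mm.
Transfer each piece to the centroidal x-axis using Ī + A·d² with d = y − 106.331:
  bottom plate: d = -100.331 mm → contributes +15 722 188 mm⁴
  web plate: d = 10.6689 mm → contributes +12 730 455 mm⁴
  top plate: d = 120.669 mm → contributes +14 569 321 mm⁴
Total I = 43 021 964 mm⁴.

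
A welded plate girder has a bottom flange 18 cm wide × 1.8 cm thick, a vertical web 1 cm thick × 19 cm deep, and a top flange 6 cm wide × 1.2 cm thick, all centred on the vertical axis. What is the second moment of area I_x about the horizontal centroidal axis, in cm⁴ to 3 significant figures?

I_x ≈ 3630 cm⁴

Split into non-overlapping primitives; take the origin at the lower-left of the bounding box.
Bottom plate: 18 × 1.8, A = 32.4 cm², y = 0.9 cm, Ī = 8.748 cm⁴.
Web plate: 1 × 19, A = 19 cm², y = 11.3 cm, Ī = 571.58 cm⁴.
Top plate: 6 × 1.2, A = 7.2 cm², y = 21.4 cm, Ī = 0.864 cm⁴.
Centroid: ȳ = ΣA·y / ΣA = 6.7908 cm.
Transfer each piece to the horizontal centroidal axis using Ī + A·d² with d = y − 6.7908:
  bottom plate: d = -5.8908 cm → contributes +1133.1 cm⁴
  web plate: d = 4.5092 cm → contributes +957.91 cm⁴
  top plate: d = 14.609 cm → contributes +1537.6 cm⁴
Total I = 3628.5 cm⁴.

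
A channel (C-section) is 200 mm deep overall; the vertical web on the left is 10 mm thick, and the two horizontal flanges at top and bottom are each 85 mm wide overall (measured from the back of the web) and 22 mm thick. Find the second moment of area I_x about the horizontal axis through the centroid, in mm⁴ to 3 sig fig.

Treat the section as a set of non-overlapping primitives; coordinates are from the bounding-box lower-left.
Web: 10 × 200, A = 2 000 mm², y = 100 mm, Ī = 6 666 667 mm⁴.
Top flange (beyond web): 75 × 22, A = 1 650 mm², y = 189 mm, Ī = 66 550 mm⁴.
Bottom flange (beyond web): 75 × 22, A = 1 650 mm², y = 11 mm, Ī = 66 550 mm⁴.
By symmetry the centroid is at mid-height, ȳ = 100 mm.
Transfer each piece to the horizontal axis through the centroid using Ī + A·d² with d = y − 100:
  web: d = 0 mm → contributes +6 666 667 mm⁴
  top flange (beyond web): d = 89 mm → contributes +13 136 200 mm⁴
  bottom flange (beyond web): d = -89 mm → contributes +13 136 200 mm⁴
Total I = 32 939 067 mm⁴.

I_x ≈ 3.29 × 10⁷ mm⁴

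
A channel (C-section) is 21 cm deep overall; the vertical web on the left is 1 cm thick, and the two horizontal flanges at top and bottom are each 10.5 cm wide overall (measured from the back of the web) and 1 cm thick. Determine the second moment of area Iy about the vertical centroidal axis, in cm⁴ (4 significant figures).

Iy ≈ 419.6 cm⁴

Decompose the section into non-overlapping parts with the origin at the bottom-left of its bounding rectangle.
Web: 1 × 21, A = 21 cm², x = 0.5 cm, Ī = 1.75 cm⁴.
Top flange (beyond web): 9.5 × 1, A = 9.5 cm², x = 5.75 cm, Ī = 71.4479 cm⁴.
Bottom flange (beyond web): 9.5 × 1, A = 9.5 cm², x = 5.75 cm, Ī = 71.4479 cm⁴.
Centroid: x̄ = ΣA·x / ΣA = 2.99375 cm.
Transfer each piece to the vertical centroidal axis using Ī + A·d² with d = x − 2.99375:
  web: d = -2.49375 cm → contributes +132.345 cm⁴
  top flange (beyond web): d = 2.75625 cm → contributes +143.619 cm⁴
  bottom flange (beyond web): d = 2.75625 cm → contributes +143.619 cm⁴
Total I = 419.582 cm⁴.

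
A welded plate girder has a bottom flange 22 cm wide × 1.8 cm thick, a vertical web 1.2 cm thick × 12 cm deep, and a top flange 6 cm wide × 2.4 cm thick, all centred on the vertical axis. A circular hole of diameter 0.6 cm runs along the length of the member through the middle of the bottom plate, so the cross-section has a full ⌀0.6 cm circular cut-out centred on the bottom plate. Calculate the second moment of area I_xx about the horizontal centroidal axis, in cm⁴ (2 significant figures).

I_xx ≈ 2400 cm⁴

Split into non-overlapping primitives; take the origin at the lower-left of the bounding box.
Bottom plate: 22 × 1.8, A = 39.6 cm², y = 0.9 cm, Ī = 10.69 cm⁴.
Web plate: 1.2 × 12, A = 14.4 cm², y = 7.8 cm, Ī = 172.8 cm⁴.
Top plate: 6 × 2.4, A = 14.4 cm², y = 15 cm, Ī = 6.912 cm⁴.
Hole (subtracted): ⌀0.6, A = 0.2827 cm², y = 0.9 cm, Ī = 0.006362 cm⁴.
Centroid: ȳ = ΣA·y / ΣA = 5.339 cm.
Transfer each piece to the horizontal centroidal axis using Ī + A·d² with d = y − 5.339:
  bottom plate: d = -4.439 cm → contributes +791.1 cm⁴
  web plate: d = 2.461 cm → contributes +260 cm⁴
  top plate: d = 9.661 cm → contributes +1 351 cm⁴
  hole: d = -4.439 cm → contributes −5.579 cm⁴
Total I = 2 396 cm⁴.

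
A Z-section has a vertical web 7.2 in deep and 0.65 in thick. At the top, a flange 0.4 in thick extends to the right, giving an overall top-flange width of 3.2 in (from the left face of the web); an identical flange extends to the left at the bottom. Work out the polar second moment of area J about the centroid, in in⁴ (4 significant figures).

Split into non-overlapping primitives; take the origin at the lower-left of the bounding box.
Web: 0.65 × 7.2, A = 4.68 in², y = 3.6 in, Ī = 20.2176 in⁴.
Top flange (beyond web): 2.55 × 0.4, A = 1.02 in², y = 7 in, Ī = 0.0136 in⁴.
Bottom flange (beyond web): 2.55 × 0.4, A = 1.02 in², y = 0.2 in, Ī = 0.0136 in⁴.
Centroid: ȳ = ΣA·y / ΣA = 3.6 in.
Transfer each piece to the centroidal x-axis using Ī + A·d² with d = y − 3.6:
  web: d = 0 in → contributes +20.2176 in⁴
  top flange (beyond web): d = 3.4 in → contributes +11.8048 in⁴
  bottom flange (beyond web): d = -3.4 in → contributes +11.8048 in⁴
Total I = 43.8272 in⁴.
For the y-axis: x̄ = 2.875 in.
Repeating about the centroidal y-axis gives I_y = 6.4926 in⁴.
Polar second moment: J = I_x + I_y = 50.3198 in⁴.

J ≈ 50.32 in⁴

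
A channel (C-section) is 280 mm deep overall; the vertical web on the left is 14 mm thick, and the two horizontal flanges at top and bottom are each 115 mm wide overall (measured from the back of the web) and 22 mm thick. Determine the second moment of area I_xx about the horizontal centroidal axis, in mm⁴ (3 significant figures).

I_xx ≈ 9.97 × 10⁷ mm⁴

Break the section into simple shapes (no overlaps), measuring from the bottom-left corner of the bounding box.
Web: 14 × 280, A = 3 920 mm², y = 140 mm, Ī = 25 610 667 mm⁴.
Top flange (beyond web): 101 × 22, A = 2 222 mm², y = 269 mm, Ī = 89 621 mm⁴.
Bottom flange (beyond web): 101 × 22, A = 2 222 mm², y = 11 mm, Ī = 89 621 mm⁴.
By symmetry the centroid is at mid-height, ȳ = 140 mm.
Transfer each piece to the horizontal centroidal axis using Ī + A·d² with d = y − 140:
  web: d = 0 mm → contributes +25 610 667 mm⁴
  top flange (beyond web): d = 129 mm → contributes +37 065 923 mm⁴
  bottom flange (beyond web): d = -129 mm → contributes +37 065 923 mm⁴
Total I = 99 742 512 mm⁴.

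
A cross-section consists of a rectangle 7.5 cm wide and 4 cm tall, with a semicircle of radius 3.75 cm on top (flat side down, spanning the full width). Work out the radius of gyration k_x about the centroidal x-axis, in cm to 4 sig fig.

Treat the section as a set of non-overlapping primitives; coordinates are from the bounding-box lower-left.
Rectangular body: 7.5 × 4, A = 30 cm², y = 2 cm, Ī = 40 cm⁴.
Semicircular cap: semicircle r = 3.75, A = 22.0893 cm², y = 5.59155 cm, Ī = 21.7049 cm⁴.
Centroid: ȳ = ΣA·y / ΣA = 3.52305 cm.
Transfer each piece to the centroidal x-axis using Ī + A·d² with d = y − 3.52305:
  rectangular body: d = -1.52305 cm → contributes +109.591 cm⁴
  semicircular cap: d = 2.06849 cm → contributes +116.218 cm⁴
Total I = 225.809 cm⁴.
Radius of gyration: k = √(I/A) = √(225.809 / 52.0893) = 2.08207 cm.

k_x ≈ 2.082 cm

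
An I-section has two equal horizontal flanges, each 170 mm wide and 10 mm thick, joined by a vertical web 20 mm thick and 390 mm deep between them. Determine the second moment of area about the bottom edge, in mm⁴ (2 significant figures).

I_base ≈ 7.1 × 10⁸ mm⁴

Break the section into simple shapes (no overlaps), measuring from the bottom-left corner of the bounding box.
Bottom flange: 170 × 10, A = 1 700 mm², y = 5 mm, Ī = 14 167 mm⁴.
Web: 20 × 390, A = 7 800 mm², y = 205 mm, Ī = 98 865 000 mm⁴.
Top flange: 170 × 10, A = 1 700 mm², y = 405 mm, Ī = 14 167 mm⁴.
Transfer each piece to the base of the section using Ī + A·d² with d = y − 0:
  bottom flange: d = 5 mm → contributes +56 667 mm⁴
  web: d = 205 mm → contributes +426 660 000 mm⁴
  top flange: d = 405 mm → contributes +278 856 667 mm⁴
Total I = 705 573 333 mm⁴.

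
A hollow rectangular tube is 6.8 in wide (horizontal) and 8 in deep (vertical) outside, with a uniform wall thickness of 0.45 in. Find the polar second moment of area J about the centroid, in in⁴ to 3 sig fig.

Treat the section as a set of non-overlapping primitives; coordinates are from the bounding-box lower-left.
Outer rectangle: 6.8 × 8, A = 54.4 in², y = 4 in, Ī = 290.13 in⁴.
Inner void (subtracted): 5.9 × 7.1, A = 41.89 in², y = 4 in, Ī = 175.97 in⁴.
By symmetry the centroid is at mid-height, ȳ = 4 in.
All pieces are centred on the centroidal x-axis, so I = ΣĪ (holes subtracted) = 114.16 in⁴.
Repeating about the centroidal y-axis gives I_y = 88.105 in⁴.
Polar second moment: J = I_x + I_y = 202.27 in⁴.

J ≈ 202 in⁴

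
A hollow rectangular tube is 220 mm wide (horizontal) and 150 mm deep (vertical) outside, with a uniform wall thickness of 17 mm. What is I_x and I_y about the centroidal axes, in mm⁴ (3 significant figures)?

I_x ≈ 3.77 × 10⁷ mm⁴, I_y ≈ 7.09 × 10⁷ mm⁴

Decompose the section into non-overlapping parts with the origin at the bottom-left of its bounding rectangle.
Outer rectangle: 220 × 150, A = 33 000 mm², y = 75 mm, Ī = 61 875 000 mm⁴.
Inner void (subtracted): 186 × 116, A = 21 576 mm², y = 75 mm, Ī = 24 193 888 mm⁴.
By symmetry the centroid is at mid-height, ȳ = 75 mm.
All pieces are centred on the centroidal x-axis, so I = ΣĪ (holes subtracted) = 37 681 112 mm⁴.
Repeating about the centroidal y-axis gives I_y = 70 896 392 mm⁴.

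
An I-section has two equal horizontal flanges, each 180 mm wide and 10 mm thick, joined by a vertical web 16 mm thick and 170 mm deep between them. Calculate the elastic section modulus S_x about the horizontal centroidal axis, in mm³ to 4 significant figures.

S_x ≈ 3.762 × 10⁵ mm³

Split into non-overlapping primitives; take the origin at the lower-left of the bounding box.
Bottom flange: 180 × 10, A = 1 800 mm², y = 5 mm, Ī = 15 000 mm⁴.
Web: 16 × 170, A = 2 720 mm², y = 95 mm, Ī = 6 550 667 mm⁴.
Top flange: 180 × 10, A = 1 800 mm², y = 185 mm, Ī = 15 000 mm⁴.
By symmetry the centroid is at mid-height, ȳ = 95 mm.
Transfer each piece to the horizontal centroidal axis using Ī + A·d² with d = y − 95:
  bottom flange: d = -90 mm → contributes +14 595 000 mm⁴
  web: d = 0 mm → contributes +6 550 667 mm⁴
  top flange: d = 90 mm → contributes +14 595 000 mm⁴
Total I = 35 740 667 mm⁴.
Extreme fibre distance c = 95 mm; S = I/c = 376 218 mm³.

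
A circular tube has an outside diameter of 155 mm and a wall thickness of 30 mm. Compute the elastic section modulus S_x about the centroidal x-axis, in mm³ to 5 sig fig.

Treat the section as a set of non-overlapping primitives; coordinates are from the bounding-box lower-left.
Outer circle: ⌀155, A = 18869.19 mm², y = 77.5 mm, Ī = 28 333 269 mm⁴.
Bore (subtracted): ⌀95, A = 7088.218 mm², y = 77.5 mm, Ī = 3 998 198 mm⁴.
By symmetry the centroid is at mid-height, ȳ = 77.5 mm.
All pieces are centred on the centroidal x-axis, so I = ΣĪ (holes subtracted) = 24 335 071 mm⁴.
Extreme fibre distance c = 77.5 mm; S = I/c = 314000.9 mm³.

S_x ≈ 3.1400 × 10⁵ mm³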